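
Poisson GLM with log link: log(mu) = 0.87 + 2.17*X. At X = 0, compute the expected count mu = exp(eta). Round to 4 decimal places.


Compute eta = 0.87 + 2.17 * 0 = 0.8700.
Apply inverse link: mu = e^0.8700 = 2.3869.

2.3869


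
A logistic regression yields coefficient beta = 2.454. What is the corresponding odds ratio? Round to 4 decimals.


Odds ratio = exp(beta) = exp(2.454).
= 11.6348.

11.6348


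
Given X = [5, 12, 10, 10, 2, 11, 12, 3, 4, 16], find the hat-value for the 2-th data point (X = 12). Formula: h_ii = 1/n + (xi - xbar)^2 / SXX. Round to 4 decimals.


Compute xbar = 8.5000 with n = 10 observations.
SXX = 196.5000.
Leverage = 1/10 + (12 - 8.5000)^2/196.5000 = 0.1623.

0.1623


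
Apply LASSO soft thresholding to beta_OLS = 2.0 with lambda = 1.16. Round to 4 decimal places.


Absolute value: |2.0| = 2.0.
Compare to lambda = 1.16.
Since |beta| > lambda, coefficient = sign(beta)*(|beta| - lambda) = 0.8400.

0.8400


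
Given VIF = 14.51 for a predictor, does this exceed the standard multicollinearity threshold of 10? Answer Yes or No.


Compare VIF = 14.51 to the threshold of 10.
14.51 >= 10, so the answer is Yes.

Yes


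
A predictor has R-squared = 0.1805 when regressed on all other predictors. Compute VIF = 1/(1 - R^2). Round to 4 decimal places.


Denominator: 1 - 0.1805 = 0.8195.
VIF = 1 / 0.8195 = 1.2203.

1.2203


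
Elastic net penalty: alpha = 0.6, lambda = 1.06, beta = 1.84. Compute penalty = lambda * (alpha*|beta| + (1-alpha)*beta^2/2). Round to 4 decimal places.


alpha * |beta| = 0.6 * 1.84 = 1.1040.
(1-alpha) * beta^2/2 = 0.4 * 3.3856/2 = 0.6771.
Total = 1.06 * (1.1040 + 0.6771) = 1.8880.

1.8880


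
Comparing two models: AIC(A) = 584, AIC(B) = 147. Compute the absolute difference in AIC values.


|AIC_A - AIC_B| = |584 - 147| = 437.
Model B is preferred (lower AIC).

437


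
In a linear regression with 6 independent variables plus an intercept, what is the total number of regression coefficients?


Total coefficients = number of predictors + 1 (for the intercept).
= 6 + 1 = 7.

7


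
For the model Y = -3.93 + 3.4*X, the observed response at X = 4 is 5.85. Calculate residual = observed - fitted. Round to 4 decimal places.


Fitted value at X = 4 is yhat = -3.93 + 3.4*4 = 9.6700.
Residual = 5.85 - 9.6700 = -3.8200.

-3.8200


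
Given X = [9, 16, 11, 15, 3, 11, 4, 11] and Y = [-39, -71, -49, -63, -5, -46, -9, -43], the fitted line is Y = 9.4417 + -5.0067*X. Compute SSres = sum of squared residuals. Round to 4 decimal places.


For each point, residual = actual - predicted.
Residuals: [-3.3814, -0.3345, -3.3680, 2.6588, 0.5784, -0.3680, 1.5851, 2.6320].
Sum of squared residuals = 39.8683.

39.8683


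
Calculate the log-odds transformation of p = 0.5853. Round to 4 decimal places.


Compute the odds: 0.5853/0.4147 = 1.4114.
Take the natural log: ln(1.4114) = 0.3446.

0.3446


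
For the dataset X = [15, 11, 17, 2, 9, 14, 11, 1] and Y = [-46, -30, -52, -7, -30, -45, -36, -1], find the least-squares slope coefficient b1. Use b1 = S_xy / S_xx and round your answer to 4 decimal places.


Calculate xbar = 10.0000, ybar = -30.8750.
S_xx = 238.0000, S_xy = -745.0000.
Using b1 = S_xy / S_xx = -745.0000 / 238.0000, we get b1 = -3.1303.

-3.1303


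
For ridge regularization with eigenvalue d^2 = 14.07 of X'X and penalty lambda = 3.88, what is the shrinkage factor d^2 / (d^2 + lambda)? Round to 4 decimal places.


Denominator = d^2 + lambda = 14.07 + 3.88 = 17.9500.
Shrinkage = 14.07 / 17.9500 = 0.7838.

0.7838


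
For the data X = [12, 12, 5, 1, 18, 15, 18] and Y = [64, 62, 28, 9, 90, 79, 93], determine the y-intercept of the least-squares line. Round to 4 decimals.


The slope is b1 = 4.8942.
Sample means are xbar = 11.5714 and ybar = 60.7143.
Intercept: b0 = 60.7143 - (4.8942)(11.5714) = 4.0818.

4.0818


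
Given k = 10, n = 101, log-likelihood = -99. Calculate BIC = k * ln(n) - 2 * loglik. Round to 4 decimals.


ln(101) = 4.615121.
k * ln(n) = 10 * 4.615121 = 46.151210.
-2L = 198.
BIC = 46.151210 + 198 = 244.151210, which rounds to 244.1512.

244.1512


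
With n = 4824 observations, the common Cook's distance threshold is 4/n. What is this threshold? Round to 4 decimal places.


The threshold is 4/n.
4/4824 = 0.0008.

0.0008


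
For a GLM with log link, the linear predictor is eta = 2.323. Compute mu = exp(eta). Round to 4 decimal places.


mu = exp(eta) = exp(2.323).
= 10.2062.

10.2062


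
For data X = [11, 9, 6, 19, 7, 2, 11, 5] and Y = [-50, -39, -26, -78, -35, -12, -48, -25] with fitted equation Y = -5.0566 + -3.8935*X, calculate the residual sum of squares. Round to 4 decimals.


Compute predicted values, then residuals = yi - yhat_i.
Residuals: [-2.1149, 1.0981, 2.4176, 1.0331, -2.6889, 0.8436, -0.1149, -0.4759].
SSres = sum(residual^2) = 20.7722.

20.7722


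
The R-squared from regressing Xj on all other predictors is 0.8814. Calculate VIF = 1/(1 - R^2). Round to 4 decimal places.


VIF = 1 / (1 - 0.8814).
= 1 / 0.1186 = 8.4317.

8.4317


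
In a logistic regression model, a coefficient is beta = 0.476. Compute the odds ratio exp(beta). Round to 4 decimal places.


exp(0.476) = 1.6096.
So the odds ratio is 1.6096.

1.6096


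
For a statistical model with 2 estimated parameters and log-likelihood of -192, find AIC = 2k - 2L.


AIC = 2k - 2*loglik = 2(2) - 2(-192).
= 4 + 384 = 388.

388


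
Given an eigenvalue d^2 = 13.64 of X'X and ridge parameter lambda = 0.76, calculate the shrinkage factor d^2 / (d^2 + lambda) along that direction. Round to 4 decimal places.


Denominator = d^2 + lambda = 13.64 + 0.76 = 14.4000.
Shrinkage = 13.64 / 14.4000 = 0.9472.

0.9472


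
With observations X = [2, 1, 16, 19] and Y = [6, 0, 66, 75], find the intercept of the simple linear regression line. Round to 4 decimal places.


First find the slope: b1 = 4.2011.
Means: xbar = 9.5000, ybar = 36.7500.
b0 = ybar - b1 * xbar = 36.7500 - 4.2011 * 9.5000 = -3.1609.

-3.1609


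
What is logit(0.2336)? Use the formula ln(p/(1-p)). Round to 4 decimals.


1 - p = 0.7664.
p/(1-p) = 0.3048.
logit = ln(0.3048) = -1.1881.

-1.1881


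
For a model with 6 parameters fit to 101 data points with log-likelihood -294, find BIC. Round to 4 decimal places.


ln(101) = 4.615121.
k * ln(n) = 6 * 4.615121 = 27.690726.
-2L = 588.
BIC = 27.690726 + 588 = 615.690726, which rounds to 615.6907.

615.6907


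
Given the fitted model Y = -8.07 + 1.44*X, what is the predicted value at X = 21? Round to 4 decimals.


Plug X = 21 into Y = -8.07 + 1.44*X:
Y = -8.07 + 30.2400 = 22.1700.

22.1700


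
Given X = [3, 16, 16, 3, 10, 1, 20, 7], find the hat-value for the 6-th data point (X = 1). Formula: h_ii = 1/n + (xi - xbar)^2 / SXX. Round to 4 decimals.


n = 8, xbar = 9.5000.
SXX = sum((xi - xbar)^2) = 358.0000.
h = 1/8 + (1 - 9.5000)^2 / 358.0000 = 0.3268.

0.3268


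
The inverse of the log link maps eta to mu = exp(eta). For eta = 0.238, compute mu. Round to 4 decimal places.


Apply the inverse link:
mu = e^0.238 = 1.2687.

1.2687


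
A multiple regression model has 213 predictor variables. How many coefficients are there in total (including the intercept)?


Each predictor gets one coefficient, plus one intercept.
Total parameters = 213 + 1 = 214.

214


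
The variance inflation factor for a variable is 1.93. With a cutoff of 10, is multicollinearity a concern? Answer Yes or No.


Compare VIF = 1.93 to the threshold of 10.
1.93 < 10, so the answer is No.

No


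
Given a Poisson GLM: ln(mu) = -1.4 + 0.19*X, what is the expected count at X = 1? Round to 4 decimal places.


eta = -1.4 + 0.19 * 1 = -1.2100.
mu = exp(-1.2100) = 0.2982.

0.2982


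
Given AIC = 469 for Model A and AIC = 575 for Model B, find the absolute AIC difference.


Absolute difference = |469 - 575| = 106.
The model with lower AIC (A) is preferred.

106


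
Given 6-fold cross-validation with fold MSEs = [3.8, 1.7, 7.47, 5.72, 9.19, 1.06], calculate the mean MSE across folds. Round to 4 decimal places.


Sum of fold MSEs = 28.9400.
Average = 28.9400 / 6 = 4.8233.

4.8233


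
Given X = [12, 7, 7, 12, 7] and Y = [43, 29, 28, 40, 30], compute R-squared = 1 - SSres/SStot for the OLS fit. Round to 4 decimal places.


Fit the OLS line: b0 = 11.5000, b1 = 2.5000.
SSres = 6.5000.
SStot = 194.0000.
R^2 = 1 - 6.5000/194.0000 = 0.9665.

0.9665


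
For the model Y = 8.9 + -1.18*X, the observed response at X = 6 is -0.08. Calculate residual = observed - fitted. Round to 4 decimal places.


Fitted value at X = 6 is yhat = 8.9 + -1.18*6 = 1.8200.
Residual = -0.08 - 1.8200 = -1.9000.

-1.9000


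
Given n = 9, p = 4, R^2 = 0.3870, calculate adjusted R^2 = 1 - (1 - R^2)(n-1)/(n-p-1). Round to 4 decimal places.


Plug in: Adj R^2 = 1 - (1 - 0.3870) * 8/4.
= 1 - 0.6130 * 8/4
= 1 - 4.9040 / 4
= 1 - 1.2260 = -0.2260.

-0.2260


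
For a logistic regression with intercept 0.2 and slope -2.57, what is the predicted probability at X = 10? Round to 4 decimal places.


z = 0.2 + -2.57 * 10 = -25.5000.
Sigmoid: P = 1 / (1 + exp(25.5000)) = 0.0000.

0.0000


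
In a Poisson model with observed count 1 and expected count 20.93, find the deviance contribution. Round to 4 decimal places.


First: ln(1/20.93) = -3.041184.
Then: 1 * -3.041184 = -3.041184.
y - mu = 1 - 20.93 = -19.93.
D = 2(-3.041184 - -19.93) = 33.777632, which rounds to 33.7776.

33.7776


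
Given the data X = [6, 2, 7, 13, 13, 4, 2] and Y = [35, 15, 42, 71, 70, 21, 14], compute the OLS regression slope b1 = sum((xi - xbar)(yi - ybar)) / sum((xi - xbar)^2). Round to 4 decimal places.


First compute the means: xbar = 6.7143, ybar = 38.2857.
Then S_xx = sum((xi - xbar)^2) = 131.4286.
S_xy = sum((xi - xbar)(yi - ybar)) = 679.5714.
b1 = S_xy / S_xx = 679.5714 / 131.4286 = 5.1707.

5.1707


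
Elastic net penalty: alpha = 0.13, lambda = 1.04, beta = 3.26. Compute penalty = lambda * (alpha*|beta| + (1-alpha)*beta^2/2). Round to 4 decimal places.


L1 component = 0.13 * |3.26| = 0.4238.
L2 component = 0.87 * 3.26^2 / 2 = 4.6230.
Penalty = 1.04 * (0.4238 + 4.6230) = 1.04 * 5.0468 = 5.2487.

5.2487


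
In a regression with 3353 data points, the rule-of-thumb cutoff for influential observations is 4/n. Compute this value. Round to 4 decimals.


Cook's distance cutoff = 4/n = 4/3353.
= 0.0012.

0.0012


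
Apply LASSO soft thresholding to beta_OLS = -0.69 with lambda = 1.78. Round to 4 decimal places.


Check: |-0.69| = 0.69 vs lambda = 1.78.
Since |beta| <= lambda, the coefficient is set to 0.
Soft-thresholded coefficient = 0.0000.

0.0000


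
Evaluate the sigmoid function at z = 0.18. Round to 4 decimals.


exp(-0.1800) = 0.8353.
1 + exp(-z) = 1.8353.
sigmoid = 1/1.8353 = 0.5449.

0.5449


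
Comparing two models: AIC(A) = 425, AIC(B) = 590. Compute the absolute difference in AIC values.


Absolute difference = |425 - 590| = 165.
The model with lower AIC (A) is preferred.

165


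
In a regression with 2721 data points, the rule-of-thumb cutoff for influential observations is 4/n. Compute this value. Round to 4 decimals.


The threshold is 4/n.
4/2721 = 0.0015.

0.0015


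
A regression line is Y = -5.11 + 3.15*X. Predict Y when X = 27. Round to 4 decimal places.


Plug X = 27 into Y = -5.11 + 3.15*X:
Y = -5.11 + 85.0500 = 79.9400.

79.9400


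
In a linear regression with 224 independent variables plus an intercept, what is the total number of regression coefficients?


Including the intercept, the model has 224 predictor coefficients + 1 intercept.
Total = 225.

225


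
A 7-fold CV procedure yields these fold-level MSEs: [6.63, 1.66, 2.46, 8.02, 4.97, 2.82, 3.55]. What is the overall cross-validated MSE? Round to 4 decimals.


Sum of fold MSEs = 30.1100.
Average = 30.1100 / 7 = 4.3014.

4.3014


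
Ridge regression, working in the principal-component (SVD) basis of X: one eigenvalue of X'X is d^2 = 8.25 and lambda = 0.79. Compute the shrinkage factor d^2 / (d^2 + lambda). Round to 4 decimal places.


Denominator = d^2 + lambda = 8.25 + 0.79 = 9.0400.
Shrinkage = 8.25 / 9.0400 = 0.9126.

0.9126


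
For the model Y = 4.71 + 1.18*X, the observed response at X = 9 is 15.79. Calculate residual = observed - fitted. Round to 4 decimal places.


Compute yhat = 4.71 + (1.18)(9) = 15.3300.
Residual = actual - predicted = 15.79 - 15.3300 = 0.4600.

0.4600


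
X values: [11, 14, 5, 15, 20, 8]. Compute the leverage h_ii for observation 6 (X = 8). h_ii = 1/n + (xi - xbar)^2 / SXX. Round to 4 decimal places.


n = 6, xbar = 12.1667.
SXX = sum((xi - xbar)^2) = 142.8333.
h = 1/6 + (8 - 12.1667)^2 / 142.8333 = 0.2882.

0.2882


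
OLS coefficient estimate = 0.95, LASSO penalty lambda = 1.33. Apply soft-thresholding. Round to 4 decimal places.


Check: |0.95| = 0.95 vs lambda = 1.33.
Since |beta| <= lambda, the coefficient is set to 0.
Soft-thresholded coefficient = 0.0000.

0.0000


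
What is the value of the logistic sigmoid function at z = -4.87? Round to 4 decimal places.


exp(4.8700) = 130.3209.
1 + exp(-z) = 131.3209.
sigmoid = 1/131.3209 = 0.0076.

0.0076


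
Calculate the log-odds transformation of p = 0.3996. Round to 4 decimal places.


The odds are p/(1-p) = 0.3996 / 0.6004 = 0.6656.
logit(p) = ln(0.6656) = -0.4071.

-0.4071


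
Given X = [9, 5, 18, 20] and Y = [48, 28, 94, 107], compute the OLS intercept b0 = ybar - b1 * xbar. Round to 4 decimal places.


First find the slope: b1 = 5.2143.
Means: xbar = 13.0000, ybar = 69.2500.
b0 = ybar - b1 * xbar = 69.2500 - 5.2143 * 13.0000 = 1.4643.

1.4643


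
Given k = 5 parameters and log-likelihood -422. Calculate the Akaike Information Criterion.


Compute:
2k = 2*5 = 10.
-2*loglik = -2*(-422) = 844.
AIC = 10 + 844 = 854.

854


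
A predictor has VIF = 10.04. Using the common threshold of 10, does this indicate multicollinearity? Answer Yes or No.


Check: VIF = 10.04 vs threshold = 10.
Since 10.04 >= 10, the answer is Yes.

Yes


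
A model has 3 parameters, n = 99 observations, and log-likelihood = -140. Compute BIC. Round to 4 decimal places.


ln(99) = 4.595120.
k * ln(n) = 3 * 4.595120 = 13.785360.
-2L = 280.
BIC = 13.785360 + 280 = 293.785360, which rounds to 293.7854.

293.7854


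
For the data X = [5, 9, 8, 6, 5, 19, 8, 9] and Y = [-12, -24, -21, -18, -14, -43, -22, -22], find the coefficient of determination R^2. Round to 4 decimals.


Fit the OLS line: b0 = -4.0661, b1 = -2.0793.
SSres = 12.6079.
SStot = 626.0000.
R^2 = 1 - 12.6079/626.0000 = 0.9799.

0.9799


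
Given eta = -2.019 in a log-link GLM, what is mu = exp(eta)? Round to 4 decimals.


Apply the inverse link:
mu = e^-2.019 = 0.1328.

0.1328


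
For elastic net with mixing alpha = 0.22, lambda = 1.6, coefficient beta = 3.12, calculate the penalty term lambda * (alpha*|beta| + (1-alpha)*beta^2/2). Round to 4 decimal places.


Compute:
L1 = 0.22 * 3.12 = 0.6864.
L2 = 0.78 * 3.12^2 / 2 = 3.7964.
Penalty = 1.6 * (0.6864 + 3.7964) = 7.1725.

7.1725


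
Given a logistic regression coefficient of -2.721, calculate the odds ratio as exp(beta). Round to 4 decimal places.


The odds ratio is computed as:
OR = e^(-2.721) = 0.0658.

0.0658


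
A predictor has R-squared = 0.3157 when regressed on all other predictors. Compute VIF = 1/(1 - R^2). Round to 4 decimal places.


Denominator: 1 - 0.3157 = 0.6843.
VIF = 1 / 0.6843 = 1.4613.

1.4613


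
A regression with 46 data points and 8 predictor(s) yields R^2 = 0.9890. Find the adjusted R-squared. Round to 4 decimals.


Adjusted R^2 = 1 - (1 - R^2) * (n-1)/(n-p-1).
(1 - R^2) = 0.0110.
(n-1)/(n-p-1) = 45/37.
(1 - R^2) * (n-1) = 0.0110 * 45 = 0.4950.
Divide by (n-p-1): 0.4950 / 37 = 0.0134.
Adj R^2 = 1 - 0.0134 = 0.9866.

0.9866


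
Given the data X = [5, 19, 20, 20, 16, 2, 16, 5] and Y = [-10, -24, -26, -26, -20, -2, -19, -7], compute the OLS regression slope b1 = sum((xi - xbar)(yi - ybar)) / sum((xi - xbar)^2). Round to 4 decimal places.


The sample means are xbar = 12.8750 and ybar = -16.7500.
Compute S_xx = 400.8750 and S_xy = -483.7500.
Slope b1 = S_xy / S_xx = -483.7500 / 400.8750 = -1.2067.

-1.2067


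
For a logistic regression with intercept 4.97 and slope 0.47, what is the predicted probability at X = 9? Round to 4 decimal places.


Compute z = 4.97 + (0.47)(9) = 9.2000.
exp(-z) = 0.0001.
P = 1/(1 + 0.0001) = 0.9999.

0.9999


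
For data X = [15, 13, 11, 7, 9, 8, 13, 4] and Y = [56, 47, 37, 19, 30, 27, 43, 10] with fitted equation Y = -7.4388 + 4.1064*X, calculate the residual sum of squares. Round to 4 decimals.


Compute predicted values, then residuals = yi - yhat_i.
Residuals: [1.8428, 1.0556, -0.7316, -2.3060, 0.4812, 1.5876, -2.9444, 1.0132].
SSres = sum(residual^2) = 22.8112.

22.8112


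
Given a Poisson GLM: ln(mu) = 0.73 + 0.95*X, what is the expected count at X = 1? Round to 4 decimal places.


Compute eta = 0.73 + 0.95 * 1 = 1.6800.
Apply inverse link: mu = e^1.6800 = 5.3656.

5.3656


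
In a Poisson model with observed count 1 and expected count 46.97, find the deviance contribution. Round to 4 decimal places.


Compute y*ln(y/mu) = 1*ln(1/46.97) = 1*-3.849509 = -3.849509.
y - mu = -45.97.
D = 2*(-3.849509 - (-45.97)) = 84.240982, which rounds to 84.2410.

84.2410


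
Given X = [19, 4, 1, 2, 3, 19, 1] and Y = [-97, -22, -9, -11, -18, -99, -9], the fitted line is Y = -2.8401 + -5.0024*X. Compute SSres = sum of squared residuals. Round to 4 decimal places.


Predicted values from Y = -2.8401 + -5.0024*X.
Residuals: [0.8857, 0.8497, -1.1575, 1.8449, -0.1527, -1.1143, -1.1575].
SSres = 8.8547.

8.8547


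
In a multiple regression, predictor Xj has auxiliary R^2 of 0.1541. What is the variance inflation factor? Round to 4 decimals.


Denominator: 1 - 0.1541 = 0.8459.
VIF = 1 / 0.8459 = 1.1822.

1.1822


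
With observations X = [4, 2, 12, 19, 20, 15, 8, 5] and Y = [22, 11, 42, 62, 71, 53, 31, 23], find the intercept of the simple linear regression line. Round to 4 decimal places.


Compute b1 = 3.0461 from the OLS formula.
With xbar = 10.6250 and ybar = 39.3750, the intercept is:
b0 = 39.3750 - 3.0461 * 10.6250 = 7.0097.

7.0097


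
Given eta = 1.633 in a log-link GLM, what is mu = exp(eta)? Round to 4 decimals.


Apply the inverse link:
mu = e^1.633 = 5.1192.

5.1192


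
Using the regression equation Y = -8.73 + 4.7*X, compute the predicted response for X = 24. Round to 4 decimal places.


Plug X = 24 into Y = -8.73 + 4.7*X:
Y = -8.73 + 112.8000 = 104.0700.

104.0700


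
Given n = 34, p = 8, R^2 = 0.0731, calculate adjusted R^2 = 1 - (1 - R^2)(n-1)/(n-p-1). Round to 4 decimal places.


Plug in: Adj R^2 = 1 - (1 - 0.0731) * 33/25.
= 1 - 0.9269 * 33/25
= 1 - 30.5877 / 25
= 1 - 1.2235 = -0.2235.

-0.2235


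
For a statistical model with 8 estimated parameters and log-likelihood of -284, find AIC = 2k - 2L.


AIC = 2*8 - 2*(-284).
= 16 + 568 = 584.

584


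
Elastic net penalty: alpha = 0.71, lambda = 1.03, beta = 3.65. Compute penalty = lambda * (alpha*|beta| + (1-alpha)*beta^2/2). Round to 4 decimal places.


Compute:
L1 = 0.71 * 3.65 = 2.5915.
L2 = 0.29 * 3.65^2 / 2 = 1.9318.
Penalty = 1.03 * (2.5915 + 1.9318) = 4.6590.

4.6590


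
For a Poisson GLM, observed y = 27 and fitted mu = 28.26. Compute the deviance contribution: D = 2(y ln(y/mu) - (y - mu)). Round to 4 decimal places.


y/mu = 27/28.26 = 0.955414 (approx.), and ln(27/28.26) = -0.045611.
y * ln(y/mu) = 27 * -0.045611 = -1.231497.
y - mu = -1.26.
D = 2 * (-1.231497 - -1.26) = 0.057006, which rounds to 0.0570.

0.0570


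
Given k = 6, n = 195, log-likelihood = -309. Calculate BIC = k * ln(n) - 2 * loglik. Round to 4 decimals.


ln(195) = 5.273000.
k * ln(n) = 6 * 5.273000 = 31.638000.
-2L = 618.
BIC = 31.638000 + 618 = 649.638000, which rounds to 649.6380.

649.6380


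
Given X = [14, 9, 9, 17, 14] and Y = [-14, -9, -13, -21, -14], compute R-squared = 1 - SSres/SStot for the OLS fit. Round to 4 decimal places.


The fitted line is Y = -0.7805 + -1.0650*X.
SSres = 18.9919, SStot = 74.8000.
R^2 = 1 - SSres/SStot = 0.7461.

0.7461


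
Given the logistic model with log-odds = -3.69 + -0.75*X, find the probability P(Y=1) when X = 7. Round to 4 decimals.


Compute z = -3.69 + (-0.75)(7) = -8.9400.
exp(-z) = 7631.1971.
P = 1/(1 + 7631.1971) = 0.0001.

0.0001


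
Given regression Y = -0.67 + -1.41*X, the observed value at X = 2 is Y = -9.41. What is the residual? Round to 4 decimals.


Predicted = -0.67 + -1.41 * 2 = -3.4900.
Residual = -9.41 - -3.4900 = -5.9200.

-5.9200


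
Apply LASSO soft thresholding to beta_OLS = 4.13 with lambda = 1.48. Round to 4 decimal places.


|beta_OLS| = 4.13.
lambda = 1.48.
Since |beta| > lambda, coefficient = sign(beta)*(|beta| - lambda) = 2.6500.
Result = 2.6500.

2.6500


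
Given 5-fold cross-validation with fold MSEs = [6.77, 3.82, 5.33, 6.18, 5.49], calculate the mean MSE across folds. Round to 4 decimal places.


Total MSE across folds = 27.5900.
CV-MSE = 27.5900/5 = 5.5180.

5.5180


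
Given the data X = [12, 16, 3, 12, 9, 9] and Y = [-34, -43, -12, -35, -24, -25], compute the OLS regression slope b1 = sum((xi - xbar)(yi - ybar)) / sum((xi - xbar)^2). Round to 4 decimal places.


First compute the means: xbar = 10.1667, ybar = -28.8333.
Then S_xx = sum((xi - xbar)^2) = 94.8333.
S_xy = sum((xi - xbar)(yi - ybar)) = -234.1667.
b1 = S_xy / S_xx = -234.1667 / 94.8333 = -2.4692.

-2.4692


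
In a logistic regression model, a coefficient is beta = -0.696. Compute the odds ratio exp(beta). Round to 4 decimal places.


Odds ratio = exp(beta) = exp(-0.696).
= 0.4986.

0.4986


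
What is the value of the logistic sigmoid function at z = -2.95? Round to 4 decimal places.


First, exp(2.9500) = 19.1060.
Then sigma(z) = 1/(1 + 19.1060) = 0.0497.

0.0497


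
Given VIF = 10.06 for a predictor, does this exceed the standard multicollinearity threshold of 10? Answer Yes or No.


The threshold is 10.
VIF = 10.06 is >= 10.
Multicollinearity indication: Yes.

Yes


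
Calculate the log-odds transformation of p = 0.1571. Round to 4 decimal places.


1 - p = 0.8429.
p/(1-p) = 0.1864.
logit = ln(0.1864) = -1.6800.

-1.6800


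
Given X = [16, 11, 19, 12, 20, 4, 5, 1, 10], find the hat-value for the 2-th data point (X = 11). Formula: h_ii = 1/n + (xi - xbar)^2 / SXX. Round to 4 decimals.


Mean of X: xbar = 10.8889.
SXX = 356.8889.
For X = 11: h = 1/9 + (11 - 10.8889)^2/356.8889 = 0.1111.

0.1111


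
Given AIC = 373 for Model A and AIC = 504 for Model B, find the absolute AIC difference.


Absolute difference = |373 - 504| = 131.
The model with lower AIC (A) is preferred.

131


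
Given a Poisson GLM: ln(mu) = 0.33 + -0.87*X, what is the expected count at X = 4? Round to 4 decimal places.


Linear predictor: eta = 0.33 + (-0.87)(4) = -3.1500.
Expected count: mu = exp(-3.1500) = 0.0429.

0.0429


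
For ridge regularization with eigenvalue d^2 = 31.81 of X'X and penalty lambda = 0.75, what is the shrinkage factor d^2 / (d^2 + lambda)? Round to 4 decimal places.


Compute the denominator: 31.81 + 0.75 = 32.5600.
Shrinkage factor = 31.81 / 32.5600 = 0.9770.

0.9770


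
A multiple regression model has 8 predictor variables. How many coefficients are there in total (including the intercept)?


Including the intercept, the model has 8 predictor coefficients + 1 intercept.
Total = 9.

9


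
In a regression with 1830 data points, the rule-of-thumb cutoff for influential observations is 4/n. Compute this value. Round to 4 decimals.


Cook's distance cutoff = 4/n = 4/1830.
= 0.0022.

0.0022


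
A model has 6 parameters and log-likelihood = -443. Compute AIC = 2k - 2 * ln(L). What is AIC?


Compute:
2k = 2*6 = 12.
-2*loglik = -2*(-443) = 886.
AIC = 12 + 886 = 898.

898


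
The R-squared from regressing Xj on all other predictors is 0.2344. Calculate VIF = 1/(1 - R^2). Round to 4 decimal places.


Using VIF = 1/(1 - R^2_j):
1 - 0.2344 = 0.7656.
VIF = 1.3062.

1.3062


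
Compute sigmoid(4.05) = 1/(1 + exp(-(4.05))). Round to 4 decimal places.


exp(-4.0500) = 0.0174.
1 + exp(-z) = 1.0174.
sigmoid = 1/1.0174 = 0.9829.

0.9829


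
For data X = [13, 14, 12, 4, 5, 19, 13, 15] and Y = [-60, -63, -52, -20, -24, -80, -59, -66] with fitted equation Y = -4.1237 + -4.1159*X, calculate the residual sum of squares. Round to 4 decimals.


Predicted values from Y = -4.1237 + -4.1159*X.
Residuals: [-2.3696, -1.2537, 1.5145, 0.5873, 0.7032, 2.3258, -1.3696, -0.1378].
SSres = 17.6240.

17.6240


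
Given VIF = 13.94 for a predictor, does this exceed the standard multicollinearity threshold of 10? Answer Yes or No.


Check: VIF = 13.94 vs threshold = 10.
Since 13.94 >= 10, the answer is Yes.

Yes


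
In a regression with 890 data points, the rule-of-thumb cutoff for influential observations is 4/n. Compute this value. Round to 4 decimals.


Cook's distance cutoff = 4/n = 4/890.
= 0.0045.

0.0045


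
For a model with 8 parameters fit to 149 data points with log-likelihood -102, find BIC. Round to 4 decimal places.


Compute k*ln(n) = 8*ln(149) = 8*5.003946 = 40.031568.
Then -2*loglik = 204.
BIC = 40.031568 + 204 = 244.031568, which rounds to 244.0316.

244.0316


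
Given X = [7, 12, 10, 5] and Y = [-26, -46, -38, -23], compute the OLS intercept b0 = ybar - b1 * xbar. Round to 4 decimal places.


First find the slope: b1 = -3.3966.
Means: xbar = 8.5000, ybar = -33.2500.
b0 = ybar - b1 * xbar = -33.2500 - -3.3966 * 8.5000 = -4.3793.

-4.3793


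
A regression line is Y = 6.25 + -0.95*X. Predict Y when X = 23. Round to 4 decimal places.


Substitute X = 23 into the equation:
Y = 6.25 + -0.95 * 23 = 6.25 + -21.8500 = -15.6000.

-15.6000


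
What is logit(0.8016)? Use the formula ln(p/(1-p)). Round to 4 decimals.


Compute the odds: 0.8016/0.1984 = 4.0403.
Take the natural log: ln(4.0403) = 1.3963.

1.3963


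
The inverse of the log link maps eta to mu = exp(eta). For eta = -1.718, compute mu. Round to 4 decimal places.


Apply the inverse link:
mu = e^-1.718 = 0.1794.

0.1794


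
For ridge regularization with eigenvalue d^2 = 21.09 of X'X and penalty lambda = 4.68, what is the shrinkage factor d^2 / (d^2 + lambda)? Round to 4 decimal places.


d^2 + lambda = 21.09 + 4.68 = 25.7700.
Shrinkage factor = 21.09/25.7700 = 0.8184.

0.8184


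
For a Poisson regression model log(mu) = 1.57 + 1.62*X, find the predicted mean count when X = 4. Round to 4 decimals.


eta = 1.57 + 1.62 * 4 = 8.0500.
mu = exp(8.0500) = 3133.7950.

3133.7950


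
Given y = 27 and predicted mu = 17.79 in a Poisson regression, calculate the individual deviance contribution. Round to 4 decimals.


Compute y*ln(y/mu) = 27*ln(27/17.79) = 27*0.417200 = 11.264400.
y - mu = 9.21.
D = 2*(11.264400 - (9.21)) = 4.108800, which rounds to 4.1088.

4.1088


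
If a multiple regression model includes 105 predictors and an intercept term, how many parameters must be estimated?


Each predictor gets one coefficient, plus one intercept.
Total parameters = 105 + 1 = 106.

106


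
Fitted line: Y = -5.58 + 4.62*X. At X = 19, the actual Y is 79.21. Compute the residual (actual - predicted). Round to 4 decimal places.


Predicted = -5.58 + 4.62 * 19 = 82.2000.
Residual = 79.21 - 82.2000 = -2.9900.

-2.9900


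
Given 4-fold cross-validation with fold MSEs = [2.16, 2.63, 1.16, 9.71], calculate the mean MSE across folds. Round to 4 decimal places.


Sum of fold MSEs = 15.6600.
Average = 15.6600 / 4 = 3.9150.

3.9150


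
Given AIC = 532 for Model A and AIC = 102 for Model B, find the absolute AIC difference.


Absolute difference = |532 - 102| = 430.
The model with lower AIC (B) is preferred.

430


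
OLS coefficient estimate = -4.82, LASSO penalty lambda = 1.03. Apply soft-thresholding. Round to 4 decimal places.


Check: |-4.82| = 4.82 vs lambda = 1.03.
Since |beta| > lambda, coefficient = sign(beta)*(|beta| - lambda) = -3.7900.
Soft-thresholded coefficient = -3.7900.

-3.7900


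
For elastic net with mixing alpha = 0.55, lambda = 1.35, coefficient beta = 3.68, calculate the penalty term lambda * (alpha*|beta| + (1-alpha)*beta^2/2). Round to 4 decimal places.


Compute:
L1 = 0.55 * 3.68 = 2.0240.
L2 = 0.45 * 3.68^2 / 2 = 3.0470.
Penalty = 1.35 * (2.0240 + 3.0470) = 6.8459.

6.8459


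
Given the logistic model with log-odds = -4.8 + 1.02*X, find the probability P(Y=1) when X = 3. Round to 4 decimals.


z = -4.8 + 1.02 * 3 = -1.7400.
Sigmoid: P = 1 / (1 + exp(1.7400)) = 0.1493.

0.1493


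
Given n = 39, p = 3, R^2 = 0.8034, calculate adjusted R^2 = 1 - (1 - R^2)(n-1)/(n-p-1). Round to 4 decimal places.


Plug in: Adj R^2 = 1 - (1 - 0.8034) * 38/35.
= 1 - 0.1966 * 38/35
= 1 - 7.4708 / 35
= 1 - 0.2135 = 0.7865.

0.7865


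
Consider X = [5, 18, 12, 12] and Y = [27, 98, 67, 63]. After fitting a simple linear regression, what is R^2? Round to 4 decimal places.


The fitted line is Y = -0.4071 + 5.4602*X.
SSres = 8.0531, SStot = 2534.7500.
R^2 = 1 - SSres/SStot = 0.9968.

0.9968


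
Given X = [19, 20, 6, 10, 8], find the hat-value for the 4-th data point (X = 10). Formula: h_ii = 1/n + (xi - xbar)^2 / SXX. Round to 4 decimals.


Compute xbar = 12.6000 with n = 5 observations.
SXX = 167.2000.
Leverage = 1/5 + (10 - 12.6000)^2/167.2000 = 0.2404.

0.2404


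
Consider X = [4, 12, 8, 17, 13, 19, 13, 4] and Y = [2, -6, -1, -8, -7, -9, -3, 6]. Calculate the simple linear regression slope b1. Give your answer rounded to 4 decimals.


The sample means are xbar = 11.2500 and ybar = -3.2500.
Compute S_xx = 215.5000 and S_xy = -192.5000.
Slope b1 = S_xy / S_xx = -192.5000 / 215.5000 = -0.8933.

-0.8933


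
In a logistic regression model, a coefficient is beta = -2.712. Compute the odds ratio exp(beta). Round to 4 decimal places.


The odds ratio is computed as:
OR = e^(-2.712) = 0.0664.

0.0664


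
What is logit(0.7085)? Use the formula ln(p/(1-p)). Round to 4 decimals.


The odds are p/(1-p) = 0.7085 / 0.2915 = 2.4305.
logit(p) = ln(2.4305) = 0.8881.

0.8881


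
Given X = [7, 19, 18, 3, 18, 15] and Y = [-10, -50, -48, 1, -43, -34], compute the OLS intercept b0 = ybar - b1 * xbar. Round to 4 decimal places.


First find the slope: b1 = -3.1583.
Means: xbar = 13.3333, ybar = -30.6667.
b0 = ybar - b1 * xbar = -30.6667 - -3.1583 * 13.3333 = 11.4438.

11.4438


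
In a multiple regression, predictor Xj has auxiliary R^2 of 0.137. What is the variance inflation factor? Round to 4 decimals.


Using VIF = 1/(1 - R^2_j):
1 - 0.137 = 0.863.
VIF = 1.1587.

1.1587


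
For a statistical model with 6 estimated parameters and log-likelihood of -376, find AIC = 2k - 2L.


AIC = 2k - 2*loglik = 2(6) - 2(-376).
= 12 + 752 = 764.

764


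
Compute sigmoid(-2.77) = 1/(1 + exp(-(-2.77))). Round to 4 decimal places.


Compute exp(2.7700) = 15.9586.
Sigmoid = 1 / (1 + 15.9586) = 1 / 16.9586 = 0.0590.

0.0590


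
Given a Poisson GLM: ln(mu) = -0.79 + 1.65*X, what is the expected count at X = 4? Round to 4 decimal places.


Linear predictor: eta = -0.79 + (1.65)(4) = 5.8100.
Expected count: mu = exp(5.8100) = 333.6191.

333.6191


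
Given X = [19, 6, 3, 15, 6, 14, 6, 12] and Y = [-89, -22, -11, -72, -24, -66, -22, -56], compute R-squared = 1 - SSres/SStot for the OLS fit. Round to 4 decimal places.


Fit the OLS line: b0 = 6.6640, b1 = -5.1273.
SSres = 22.2625.
SStot = 5881.5000.
R^2 = 1 - 22.2625/5881.5000 = 0.9962.

0.9962


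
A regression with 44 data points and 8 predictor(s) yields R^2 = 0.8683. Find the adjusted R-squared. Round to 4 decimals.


Using the formula:
(1 - 0.8683) = 0.1317.
Multiply by 43/35: 0.1317 * 43 = 5.6631, then 5.6631 / 35 = 0.1618.
Adj R^2 = 1 - 0.1618 = 0.8382.

0.8382


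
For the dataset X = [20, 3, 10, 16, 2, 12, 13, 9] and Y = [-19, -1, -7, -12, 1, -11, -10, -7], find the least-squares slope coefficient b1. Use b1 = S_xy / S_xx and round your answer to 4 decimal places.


Calculate xbar = 10.6250, ybar = -8.2500.
S_xx = 259.8750, S_xy = -266.7500.
Using b1 = S_xy / S_xx = -266.7500 / 259.8750, we get b1 = -1.0265.

-1.0265


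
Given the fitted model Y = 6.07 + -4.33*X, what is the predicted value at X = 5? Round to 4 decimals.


Substitute X = 5 into the equation:
Y = 6.07 + -4.33 * 5 = 6.07 + -21.6500 = -15.5800.

-15.5800


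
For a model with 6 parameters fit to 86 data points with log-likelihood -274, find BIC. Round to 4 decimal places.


ln(86) = 4.454347.
k * ln(n) = 6 * 4.454347 = 26.726082.
-2L = 548.
BIC = 26.726082 + 548 = 574.726082, which rounds to 574.7261.

574.7261


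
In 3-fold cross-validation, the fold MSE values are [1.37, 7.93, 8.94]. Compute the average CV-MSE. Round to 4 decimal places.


Add all fold MSEs: 18.2400.
Divide by k = 3: 18.2400/3 = 6.0800.

6.0800


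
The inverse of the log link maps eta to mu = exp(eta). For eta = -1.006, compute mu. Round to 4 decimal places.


The inverse log link gives:
mu = exp(-1.006) = 0.3657.

0.3657


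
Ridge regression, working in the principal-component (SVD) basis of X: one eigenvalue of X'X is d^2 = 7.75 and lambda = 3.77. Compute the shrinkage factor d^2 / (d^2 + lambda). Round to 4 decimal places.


Compute the denominator: 7.75 + 3.77 = 11.5200.
Shrinkage factor = 7.75 / 11.5200 = 0.6727.

0.6727


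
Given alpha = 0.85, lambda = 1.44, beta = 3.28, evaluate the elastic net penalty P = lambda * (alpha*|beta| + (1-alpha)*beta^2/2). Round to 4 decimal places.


Compute:
L1 = 0.85 * 3.28 = 2.7880.
L2 = 0.15 * 3.28^2 / 2 = 0.8069.
Penalty = 1.44 * (2.7880 + 0.8069) = 5.1766.

5.1766


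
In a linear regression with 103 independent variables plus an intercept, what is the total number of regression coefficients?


Each predictor gets one coefficient, plus one intercept.
Total parameters = 103 + 1 = 104.

104


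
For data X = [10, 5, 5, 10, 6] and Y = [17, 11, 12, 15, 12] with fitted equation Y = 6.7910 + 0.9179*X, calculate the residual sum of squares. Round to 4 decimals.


For each point, residual = actual - predicted.
Residuals: [1.0300, -0.3805, 0.6195, -0.9700, -0.2984].
Sum of squared residuals = 2.6194.

2.6194


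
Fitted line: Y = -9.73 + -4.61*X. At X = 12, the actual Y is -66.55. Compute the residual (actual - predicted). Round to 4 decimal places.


Fitted value at X = 12 is yhat = -9.73 + -4.61*12 = -65.0500.
Residual = -66.55 - -65.0500 = -1.5000.

-1.5000


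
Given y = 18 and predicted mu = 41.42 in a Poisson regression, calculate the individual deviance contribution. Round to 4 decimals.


First: ln(18/41.42) = -0.833392.
Then: 18 * -0.833392 = -15.001056.
y - mu = 18 - 41.42 = -23.42.
D = 2(-15.001056 - -23.42) = 16.837888, which rounds to 16.8379.

16.8379


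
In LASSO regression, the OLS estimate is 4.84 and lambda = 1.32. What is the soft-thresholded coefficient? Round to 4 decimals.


|beta_OLS| = 4.84.
lambda = 1.32.
Since |beta| > lambda, coefficient = sign(beta)*(|beta| - lambda) = 3.5200.
Result = 3.5200.

3.5200


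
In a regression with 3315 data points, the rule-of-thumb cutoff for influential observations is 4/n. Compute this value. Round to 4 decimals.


The threshold is 4/n.
4/3315 = 0.0012.

0.0012


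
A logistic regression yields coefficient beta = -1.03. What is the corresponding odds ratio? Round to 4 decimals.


The odds ratio is computed as:
OR = e^(-1.03) = 0.3570.

0.3570


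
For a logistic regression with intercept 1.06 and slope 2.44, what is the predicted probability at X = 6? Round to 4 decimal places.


Linear predictor: z = 1.06 + 2.44 * 6 = 15.7000.
P = 1/(1 + exp(-15.7000)) = 1/(1 + 0.0000) = 1.0000.

1.0000


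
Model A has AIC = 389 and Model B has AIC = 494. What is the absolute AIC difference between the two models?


|AIC_A - AIC_B| = |389 - 494| = 105.
Model A is preferred (lower AIC).

105


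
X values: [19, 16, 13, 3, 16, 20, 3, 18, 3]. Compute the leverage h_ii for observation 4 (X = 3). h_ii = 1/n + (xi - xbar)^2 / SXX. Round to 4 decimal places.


n = 9, xbar = 12.3333.
SXX = sum((xi - xbar)^2) = 424.0000.
h = 1/9 + (3 - 12.3333)^2 / 424.0000 = 0.3166.

0.3166


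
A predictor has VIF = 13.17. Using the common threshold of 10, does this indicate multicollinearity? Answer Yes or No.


The threshold is 10.
VIF = 13.17 is >= 10.
Multicollinearity indication: Yes.

Yes


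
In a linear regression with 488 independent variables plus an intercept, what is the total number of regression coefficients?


Including the intercept, the model has 488 predictor coefficients + 1 intercept.
Total = 489.

489


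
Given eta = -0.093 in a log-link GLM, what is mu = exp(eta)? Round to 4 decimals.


Apply the inverse link:
mu = e^-0.093 = 0.9112.

0.9112


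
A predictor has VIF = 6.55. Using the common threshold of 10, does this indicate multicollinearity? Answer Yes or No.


Check: VIF = 6.55 vs threshold = 10.
Since 6.55 < 10, the answer is No.

No


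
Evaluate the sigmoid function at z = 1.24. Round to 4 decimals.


exp(-1.2400) = 0.2894.
1 + exp(-z) = 1.2894.
sigmoid = 1/1.2894 = 0.7756.

0.7756


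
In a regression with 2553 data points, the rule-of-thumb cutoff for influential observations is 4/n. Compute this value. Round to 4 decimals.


Cook's distance cutoff = 4/n = 4/2553.
= 0.0016.

0.0016


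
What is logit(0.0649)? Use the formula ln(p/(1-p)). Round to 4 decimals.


The odds are p/(1-p) = 0.0649 / 0.9351 = 0.0694.
logit(p) = ln(0.0694) = -2.6678.

-2.6678


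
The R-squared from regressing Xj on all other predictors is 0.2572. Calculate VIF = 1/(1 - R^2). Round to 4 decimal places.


Denominator: 1 - 0.2572 = 0.7428.
VIF = 1 / 0.7428 = 1.3463.

1.3463


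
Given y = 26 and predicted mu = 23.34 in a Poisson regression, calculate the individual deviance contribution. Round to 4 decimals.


y/mu = 26/23.34 = 1.113967 (approx.), and ln(26/23.34) = 0.107928.
y * ln(y/mu) = 26 * 0.107928 = 2.806128.
y - mu = 2.66.
D = 2 * (2.806128 - 2.66) = 0.292256, which rounds to 0.2923.

0.2923


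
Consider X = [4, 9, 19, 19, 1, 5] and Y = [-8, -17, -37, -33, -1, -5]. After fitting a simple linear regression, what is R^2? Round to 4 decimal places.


Fit the OLS line: b0 = 1.3685, b1 = -1.9160.
SSres = 22.6908.
SStot = 1136.8333.
R^2 = 1 - 22.6908/1136.8333 = 0.9800.

0.9800


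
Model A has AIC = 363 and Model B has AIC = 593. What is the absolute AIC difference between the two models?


Absolute difference = |363 - 593| = 230.
The model with lower AIC (A) is preferred.

230


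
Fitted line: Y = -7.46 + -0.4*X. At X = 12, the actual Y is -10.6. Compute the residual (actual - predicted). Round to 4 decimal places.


Fitted value at X = 12 is yhat = -7.46 + -0.4*12 = -12.2600.
Residual = -10.6 - -12.2600 = 1.6600.

1.6600


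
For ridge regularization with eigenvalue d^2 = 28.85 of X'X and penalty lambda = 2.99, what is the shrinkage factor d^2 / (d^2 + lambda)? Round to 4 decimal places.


d^2 + lambda = 28.85 + 2.99 = 31.8400.
Shrinkage factor = 28.85/31.8400 = 0.9061.

0.9061


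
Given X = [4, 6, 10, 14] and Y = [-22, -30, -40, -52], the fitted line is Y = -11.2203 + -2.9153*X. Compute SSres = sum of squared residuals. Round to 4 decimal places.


Predicted values from Y = -11.2203 + -2.9153*X.
Residuals: [0.8815, -1.2879, 0.3733, 0.0345].
SSres = 2.5763.

2.5763


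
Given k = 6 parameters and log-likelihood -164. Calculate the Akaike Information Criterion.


AIC = 2k - 2*loglik = 2(6) - 2(-164).
= 12 + 328 = 340.

340


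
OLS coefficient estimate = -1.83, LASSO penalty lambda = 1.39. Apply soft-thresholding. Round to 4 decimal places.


Absolute value: |-1.83| = 1.83.
Compare to lambda = 1.39.
Since |beta| > lambda, coefficient = sign(beta)*(|beta| - lambda) = -0.4400.

-0.4400
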